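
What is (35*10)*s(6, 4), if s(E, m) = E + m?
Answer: 3500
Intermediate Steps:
(35*10)*s(6, 4) = (35*10)*(6 + 4) = 350*10 = 3500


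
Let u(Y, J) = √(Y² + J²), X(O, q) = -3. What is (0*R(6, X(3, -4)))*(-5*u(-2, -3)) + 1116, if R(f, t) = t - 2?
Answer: 1116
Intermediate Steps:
R(f, t) = -2 + t
u(Y, J) = √(J² + Y²)
(0*R(6, X(3, -4)))*(-5*u(-2, -3)) + 1116 = (0*(-2 - 3))*(-5*√((-3)² + (-2)²)) + 1116 = (0*(-5))*(-5*√(9 + 4)) + 1116 = 0*(-5*√13) + 1116 = 0 + 1116 = 1116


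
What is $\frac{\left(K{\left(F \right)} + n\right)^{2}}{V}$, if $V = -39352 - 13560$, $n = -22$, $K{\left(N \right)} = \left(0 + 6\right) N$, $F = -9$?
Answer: $- \frac{361}{3307} \approx -0.10916$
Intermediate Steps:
$K{\left(N \right)} = 6 N$
$V = -52912$
$\frac{\left(K{\left(F \right)} + n\right)^{2}}{V} = \frac{\left(6 \left(-9\right) - 22\right)^{2}}{-52912} = \left(-54 - 22\right)^{2} \left(- \frac{1}{52912}\right) = \left(-76\right)^{2} \left(- \frac{1}{52912}\right) = 5776 \left(- \frac{1}{52912}\right) = - \frac{361}{3307}$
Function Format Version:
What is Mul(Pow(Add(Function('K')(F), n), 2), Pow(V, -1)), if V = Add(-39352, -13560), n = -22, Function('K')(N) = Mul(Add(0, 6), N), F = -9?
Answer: Rational(-361, 3307) ≈ -0.10916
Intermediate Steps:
Function('K')(N) = Mul(6, N)
V = -52912
Mul(Pow(Add(Function('K')(F), n), 2), Pow(V, -1)) = Mul(Pow(Add(Mul(6, -9), -22), 2), Pow(-52912, -1)) = Mul(Pow(Add(-54, -22), 2), Rational(-1, 52912)) = Mul(Pow(-76, 2), Rational(-1, 52912)) = Mul(5776, Rational(-1, 52912)) = Rational(-361, 3307)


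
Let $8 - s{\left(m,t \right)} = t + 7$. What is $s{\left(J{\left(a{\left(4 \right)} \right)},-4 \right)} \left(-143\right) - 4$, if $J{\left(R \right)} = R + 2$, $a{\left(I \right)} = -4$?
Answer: $-719$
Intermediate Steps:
$J{\left(R \right)} = 2 + R$
$s{\left(m,t \right)} = 1 - t$ ($s{\left(m,t \right)} = 8 - \left(t + 7\right) = 8 - \left(7 + t\right) = 1 - t$)
$s{\left(J{\left(a{\left(4 \right)} \right)},-4 \right)} \left(-143\right) - 4 = \left(1 - -4\right) \left(-143\right) - 4 = \left(1 + 4\right) \left(-143\right) - 4 = 5 \left(-143\right) - 4 = -715 - 4 = -719$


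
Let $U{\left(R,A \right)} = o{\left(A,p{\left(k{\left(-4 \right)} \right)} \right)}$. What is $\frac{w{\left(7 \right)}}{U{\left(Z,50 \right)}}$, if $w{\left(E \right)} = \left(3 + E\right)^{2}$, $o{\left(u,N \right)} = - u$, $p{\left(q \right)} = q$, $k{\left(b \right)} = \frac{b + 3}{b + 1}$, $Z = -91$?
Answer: $-2$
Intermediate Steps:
$k{\left(b \right)} = \frac{3 + b}{1 + b}$
$U{\left(R,A \right)} = - A$
$\frac{w{\left(7 \right)}}{U{\left(Z,50 \right)}} = \frac{\left(3 + 7\right)^{2}}{\left(-1\right) 50} = \frac{10^{2}}{-50} = 100 \left(- \frac{1}{50}\right) = -2$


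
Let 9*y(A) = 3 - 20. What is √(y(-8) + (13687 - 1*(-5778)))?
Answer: 8*√2737/3 ≈ 139.51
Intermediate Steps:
y(A) = -17/9 (y(A) = (3 - 20)/9 = (⅑)*(-17) = -17/9)
√(y(-8) + (13687 - 1*(-5778))) = √(-17/9 + (13687 - 1*(-5778))) = √(-17/9 + (13687 + 5778)) = √(-17/9 + 19465) = √(175168/9) = 8*√2737/3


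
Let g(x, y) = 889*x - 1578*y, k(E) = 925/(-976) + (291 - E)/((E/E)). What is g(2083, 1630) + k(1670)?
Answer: -704411357/976 ≈ -7.2173e+5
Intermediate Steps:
k(E) = 283091/976 - E (k(E) = 925*(-1/976) + (291 - E)/1 = -925/976 + (291 - E)*1 = -925/976 + (291 - E) = 283091/976 - E)
g(x, y) = -1578*y + 889*x
g(2083, 1630) + k(1670) = (-1578*1630 + 889*2083) + (283091/976 - 1*1670) = (-2572140 + 1851787) + (283091/976 - 1670) = -720353 - 1346829/976 = -704411357/976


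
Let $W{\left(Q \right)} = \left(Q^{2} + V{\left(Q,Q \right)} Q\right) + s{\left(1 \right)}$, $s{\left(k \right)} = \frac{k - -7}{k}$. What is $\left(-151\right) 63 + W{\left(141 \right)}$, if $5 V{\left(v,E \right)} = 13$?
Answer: $\frac{53713}{5} \approx 10743.0$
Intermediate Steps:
$V{\left(v,E \right)} = \frac{13}{5}$ ($V{\left(v,E \right)} = \frac{1}{5} \cdot 13 = \frac{13}{5}$)
$s{\left(k \right)} = \frac{7 + k}{k}$ ($s{\left(k \right)} = \frac{k + 7}{k} = \frac{7 + k}{k}$)
$W{\left(Q \right)} = 8 + Q^{2} + \frac{13 Q}{5}$ ($W{\left(Q \right)} = \left(Q^{2} + \frac{13 Q}{5}\right) + \frac{7 + 1}{1} = \left(Q^{2} + \frac{13 Q}{5}\right) + 1 \cdot 8 = \left(Q^{2} + \frac{13 Q}{5}\right) + 8 = 8 + Q^{2} + \frac{13 Q}{5}$)
$\left(-151\right) 63 + W{\left(141 \right)} = \left(-151\right) 63 + \left(8 + 141^{2} + \frac{13}{5} \cdot 141\right) = -9513 + \left(8 + 19881 + \frac{1833}{5}\right) = -9513 + \frac{101278}{5} = \frac{53713}{5}$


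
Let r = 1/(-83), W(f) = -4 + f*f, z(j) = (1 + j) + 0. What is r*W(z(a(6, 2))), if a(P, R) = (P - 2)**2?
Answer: -285/83 ≈ -3.4337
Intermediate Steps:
a(P, R) = (-2 + P)**2
z(j) = 1 + j
W(f) = -4 + f**2
r = -1/83 ≈ -0.012048
r*W(z(a(6, 2))) = -(-4 + (1 + (-2 + 6)**2)**2)/83 = -(-4 + (1 + 4**2)**2)/83 = -(-4 + (1 + 16)**2)/83 = -(-4 + 17**2)/83 = -(-4 + 289)/83 = -1/83*285 = -285/83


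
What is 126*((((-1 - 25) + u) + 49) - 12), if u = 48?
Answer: 7434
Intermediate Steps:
126*((((-1 - 25) + u) + 49) - 12) = 126*((((-1 - 25) + 48) + 49) - 12) = 126*(((-26 + 48) + 49) - 12) = 126*((22 + 49) - 12) = 126*(71 - 12) = 126*59 = 7434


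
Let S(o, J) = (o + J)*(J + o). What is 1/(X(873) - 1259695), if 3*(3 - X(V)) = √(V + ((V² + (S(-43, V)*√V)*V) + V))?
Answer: -1/(1259692 + √(763875 + 1804229100*√97)/3) ≈ -7.6680e-7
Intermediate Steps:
S(o, J) = (J + o)² (S(o, J) = (J + o)*(J + o) = (J + o)²)
X(V) = 3 - √(V² + 2*V + V^(3/2)*(-43 + V)²)/3 (X(V) = 3 - √(V + ((V² + ((V - 43)²*√V)*V) + V))/3 = 3 - √(V + ((V² + ((-43 + V)²*√V)*V) + V))/3 = 3 - √(V + ((V² + (√V*(-43 + V)²)*V) + V))/3 = 3 - √(V + ((V² + V^(3/2)*(-43 + V)²) + V))/3 = 3 - √(V + (V + V² + V^(3/2)*(-43 + V)²))/3 = 3 - √(V² + 2*V + V^(3/2)*(-43 + V)²)/3)
1/(X(873) - 1259695) = 1/((3 - √(873² + 2*873 + 873^(3/2)*(-43 + 873)²)/3) - 1259695) = 1/((3 - √(762129 + 1746 + (2619*√97)*830²)/3) - 1259695) = 1/((3 - √(762129 + 1746 + (2619*√97)*688900)/3) - 1259695) = 1/((3 - √(762129 + 1746 + 1804229100*√97)/3) - 1259695) = 1/((3 - √(763875 + 1804229100*√97)/3) - 1259695) = 1/(-1259692 - √(763875 + 1804229100*√97)/3)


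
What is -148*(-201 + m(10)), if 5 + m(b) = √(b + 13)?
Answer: 30488 - 148*√23 ≈ 29778.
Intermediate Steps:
m(b) = -5 + √(13 + b) (m(b) = -5 + √(b + 13) = -5 + √(13 + b))
-148*(-201 + m(10)) = -148*(-201 + (-5 + √(13 + 10))) = -148*(-201 + (-5 + √23)) = -148*(-206 + √23) = 30488 - 148*√23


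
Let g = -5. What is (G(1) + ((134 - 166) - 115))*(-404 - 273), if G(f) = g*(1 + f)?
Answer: 106289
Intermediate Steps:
G(f) = -5 - 5*f (G(f) = -5*(1 + f) = -5 - 5*f)
(G(1) + ((134 - 166) - 115))*(-404 - 273) = ((-5 - 5*1) + ((134 - 166) - 115))*(-404 - 273) = ((-5 - 5) + (-32 - 115))*(-677) = (-10 - 147)*(-677) = -157*(-677) = 106289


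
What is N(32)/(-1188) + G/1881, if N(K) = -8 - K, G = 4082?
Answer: 12436/5643 ≈ 2.2038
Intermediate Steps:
N(32)/(-1188) + G/1881 = (-8 - 1*32)/(-1188) + 4082/1881 = (-8 - 32)*(-1/1188) + 4082*(1/1881) = -40*(-1/1188) + 4082/1881 = 10/297 + 4082/1881 = 12436/5643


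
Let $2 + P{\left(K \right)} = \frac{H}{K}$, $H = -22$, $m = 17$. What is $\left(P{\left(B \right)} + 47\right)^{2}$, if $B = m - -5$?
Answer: $1936$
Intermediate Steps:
$B = 22$ ($B = 17 - -5 = 17 + 5 = 22$)
$P{\left(K \right)} = -2 - \frac{22}{K}$
$\left(P{\left(B \right)} + 47\right)^{2} = \left(\left(-2 - \frac{22}{22}\right) + 47\right)^{2} = \left(\left(-2 - 1\right) + 47\right)^{2} = \left(-3 + 47\right)^{2} = 44^{2} = 1936$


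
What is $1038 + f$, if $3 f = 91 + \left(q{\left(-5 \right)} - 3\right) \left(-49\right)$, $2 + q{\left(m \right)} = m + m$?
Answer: $\frac{3940}{3} \approx 1313.3$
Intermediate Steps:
$q{\left(m \right)} = -2 + 2 m$ ($q{\left(m \right)} = -2 + \left(m + m\right) = -2 + 2 m$)
$f = \frac{826}{3}$ ($f = \frac{91 + \left(\left(-2 + 2 \left(-5\right)\right) - 3\right) \left(-49\right)}{3} = \frac{91 + \left(\left(-2 - 10\right) - 3\right) \left(-49\right)}{3} = \frac{91 + \left(-12 - 3\right) \left(-49\right)}{3} = \frac{91 - -735}{3} = \frac{91 + 735}{3} = \frac{1}{3} \cdot 826 = \frac{826}{3} \approx 275.33$)
$1038 + f = 1038 + \frac{826}{3} = \frac{3940}{3}$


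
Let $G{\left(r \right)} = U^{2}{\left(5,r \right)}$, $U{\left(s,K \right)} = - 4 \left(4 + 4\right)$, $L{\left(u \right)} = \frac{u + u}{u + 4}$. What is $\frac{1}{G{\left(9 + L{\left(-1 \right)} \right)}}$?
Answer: $\frac{1}{1024} \approx 0.00097656$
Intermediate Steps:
$L{\left(u \right)} = \frac{2 u}{4 + u}$
$U{\left(s,K \right)} = -32$ ($U{\left(s,K \right)} = \left(-4\right) 8 = -32$)
$G{\left(r \right)} = 1024$ ($G{\left(r \right)} = \left(-32\right)^{2} = 1024$)
$\frac{1}{G{\left(9 + L{\left(-1 \right)} \right)}} = \frac{1}{1024}$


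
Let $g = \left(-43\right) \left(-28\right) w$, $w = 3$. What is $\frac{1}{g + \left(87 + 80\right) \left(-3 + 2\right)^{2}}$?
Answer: $\frac{1}{3779} \approx 0.00026462$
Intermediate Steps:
$g = 3612$ ($g = \left(-43\right) \left(-28\right) 3 = 1204 \cdot 3 = 3612$)
$\frac{1}{g + \left(87 + 80\right) \left(-3 + 2\right)^{2}} = \frac{1}{3612 + \left(87 + 80\right) \left(-3 + 2\right)^{2}} = \frac{1}{3612 + 167 \left(-1\right)^{2}} = \frac{1}{3612 + 167 \cdot 1} = \frac{1}{3612 + 167} = \frac{1}{3779}$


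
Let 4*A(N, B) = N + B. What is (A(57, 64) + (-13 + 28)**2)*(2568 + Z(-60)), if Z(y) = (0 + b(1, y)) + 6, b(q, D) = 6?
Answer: 658545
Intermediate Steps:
A(N, B) = B/4 + N/4 (A(N, B) = (N + B)/4 = (B + N)/4 = B/4 + N/4)
Z(y) = 12 (Z(y) = (0 + 6) + 6 = 6 + 6 = 12)
(A(57, 64) + (-13 + 28)**2)*(2568 + Z(-60)) = (((1/4)*64 + (1/4)*57) + (-13 + 28)**2)*(2568 + 12) = ((16 + 57/4) + 15**2)*2580 = (121/4 + 225)*2580 = (1021/4)*2580 = 658545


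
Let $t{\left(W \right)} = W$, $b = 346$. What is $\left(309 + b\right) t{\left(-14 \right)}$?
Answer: $-9170$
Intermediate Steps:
$\left(309 + b\right) t{\left(-14 \right)} = \left(309 + 346\right) \left(-14\right) = 655 \left(-14\right) = -9170$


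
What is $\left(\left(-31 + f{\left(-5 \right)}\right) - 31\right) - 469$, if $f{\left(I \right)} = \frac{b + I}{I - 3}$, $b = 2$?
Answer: $- \frac{4245}{8} \approx -530.63$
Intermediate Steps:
$f{\left(I \right)} = \frac{2 + I}{-3 + I}$ ($f{\left(I \right)} = \frac{2 + I}{I - 3} = \frac{2 + I}{-3 + I}$)
$\left(\left(-31 + f{\left(-5 \right)}\right) - 31\right) - 469 = \left(\left(-31 + \frac{2 - 5}{-3 - 5}\right) - 31\right) - 469 = \left(\left(-31 + \frac{1}{-8} \left(-3\right)\right) - 31\right) - 469 = \left(\left(-31 - - \frac{3}{8}\right) - 31\right) - 469 = \left(\left(-31 + \frac{3}{8}\right) - 31\right) - 469 = \left(- \frac{245}{8} - 31\right) - 469 = - \frac{493}{8} - 469 = - \frac{4245}{8}$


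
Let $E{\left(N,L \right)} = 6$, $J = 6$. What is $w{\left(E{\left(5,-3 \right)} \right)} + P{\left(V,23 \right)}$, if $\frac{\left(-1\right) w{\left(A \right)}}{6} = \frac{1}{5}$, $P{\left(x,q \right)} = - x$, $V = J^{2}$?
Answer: $- \frac{186}{5} \approx -37.2$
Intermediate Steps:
$V = 36$ ($V = 6^{2} = 36$)
$w{\left(A \right)} = - \frac{6}{5}$
$w{\left(E{\left(5,-3 \right)} \right)} + P{\left(V,23 \right)} = - \frac{6}{5} - 36 = - \frac{186}{5}$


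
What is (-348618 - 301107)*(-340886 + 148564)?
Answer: 124956411450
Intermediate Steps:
(-348618 - 301107)*(-340886 + 148564) = -649725*(-192322) = 124956411450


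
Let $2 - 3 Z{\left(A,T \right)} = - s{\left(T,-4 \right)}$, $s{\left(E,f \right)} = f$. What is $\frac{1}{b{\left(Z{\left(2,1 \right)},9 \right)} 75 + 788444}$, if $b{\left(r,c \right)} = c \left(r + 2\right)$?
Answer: $\frac{1}{789344} \approx 1.2669 \cdot 10^{-6}$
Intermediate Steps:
$Z{\left(A,T \right)} = - \frac{2}{3}$ ($Z{\left(A,T \right)} = \frac{2}{3} - \frac{\left(-1\right) \left(-4\right)}{3} = \frac{2}{3} - \frac{4}{3} = - \frac{2}{3}$)
$b{\left(r,c \right)} = c \left(2 + r\right)$
$\frac{1}{b{\left(Z{\left(2,1 \right)},9 \right)} 75 + 788444} = \frac{1}{9 \left(2 - \frac{2}{3}\right) 75 + 788444} = \frac{1}{9 \cdot \frac{4}{3} \cdot 75 + 788444} = \frac{1}{12 \cdot 75 + 788444} = \frac{1}{900 + 788444} = \frac{1}{789344}$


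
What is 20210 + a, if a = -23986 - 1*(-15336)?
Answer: 11560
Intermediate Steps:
a = -8650 (a = -23986 + 15336 = -8650)
20210 + a = 20210 - 8650 = 11560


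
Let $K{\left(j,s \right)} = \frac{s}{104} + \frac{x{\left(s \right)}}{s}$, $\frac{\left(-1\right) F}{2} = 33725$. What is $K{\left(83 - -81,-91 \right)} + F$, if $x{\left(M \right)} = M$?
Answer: $- \frac{539599}{8} \approx -67450.0$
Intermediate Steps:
$F = -67450$ ($F = \left(-2\right) 33725 = -67450$)
$K{\left(j,s \right)} = 1 + \frac{s}{104}$ ($K{\left(j,s \right)} = \frac{s}{104} + \frac{s}{s} = s \frac{1}{104} + 1 = \frac{s}{104} + 1 = 1 + \frac{s}{104}$)
$K{\left(83 - -81,-91 \right)} + F = \left(1 + \frac{1}{104} \left(-91\right)\right) - 67450 = \left(1 - \frac{7}{8}\right) - 67450 = \frac{1}{8} - 67450 = - \frac{539599}{8}$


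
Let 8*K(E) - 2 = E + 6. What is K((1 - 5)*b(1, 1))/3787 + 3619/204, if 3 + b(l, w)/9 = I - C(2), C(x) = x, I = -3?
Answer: 13712701/772548 ≈ 17.750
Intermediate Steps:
b(l, w) = -72 (b(l, w) = -27 + 9*(-3 - 1*2) = -27 + 9*(-3 - 2) = -27 + 9*(-5) = -27 - 45 = -72)
K(E) = 1 + E/8 (K(E) = ¼ + (E + 6)/8 = ¼ + (6 + E)/8 = ¼ + (¾ + E/8) = 1 + E/8)
K((1 - 5)*b(1, 1))/3787 + 3619/204 = (1 + ((1 - 5)*(-72))/8)/3787 + 3619/204 = (1 + (-4*(-72))/8)*(1/3787) + 3619*(1/204) = (1 + (⅛)*288)*(1/3787) + 3619/204 = (1 + 36)*(1/3787) + 3619/204 = 37*(1/3787) + 3619/204 = 37/3787 + 3619/204 = 13712701/772548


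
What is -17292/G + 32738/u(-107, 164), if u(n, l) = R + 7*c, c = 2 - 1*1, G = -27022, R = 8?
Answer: 442452808/202665 ≈ 2183.2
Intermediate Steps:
c = 1 (c = 2 - 1 = 1)
u(n, l) = 15 (u(n, l) = 8 + 7*1 = 8 + 7 = 15)
-17292/G + 32738/u(-107, 164) = -17292/(-27022) + 32738/15 = -17292*(-1/27022) + 32738*(1/15) = 8646/13511 + 32738/15 = 442452808/202665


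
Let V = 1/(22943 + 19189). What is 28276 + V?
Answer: 1191324433/42132 ≈ 28276.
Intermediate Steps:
V = 1/42132 ≈ 2.3735e-5
28276 + V = 28276 + 1/42132 = 1191324433/42132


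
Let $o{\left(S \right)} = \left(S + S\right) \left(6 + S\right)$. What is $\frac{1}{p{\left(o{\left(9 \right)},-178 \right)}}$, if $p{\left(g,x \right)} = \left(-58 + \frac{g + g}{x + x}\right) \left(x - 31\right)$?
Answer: $\frac{89}{1107073} \approx 8.0392 \cdot 10^{-5}$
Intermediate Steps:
$o{\left(S \right)} = 2 S \left(6 + S\right)$
$p{\left(g,x \right)} = \left(-58 + \frac{g}{x}\right) \left(-31 + x\right)$ ($p{\left(g,x \right)} = \left(-58 + \frac{2 g}{2 x}\right) \left(-31 + x\right) = \left(-58 + 2 g \frac{1}{2 x}\right) \left(-31 + x\right) = \left(-58 + \frac{g}{x}\right) \left(-31 + x\right)$)
$\frac{1}{p{\left(o{\left(9 \right)},-178 \right)}} = \frac{1}{1798 + 2 \cdot 9 \left(6 + 9\right) - -10324 - \frac{31 \cdot 2 \cdot 9 \left(6 + 9\right)}{-178}} = \frac{1}{1798 + 2 \cdot 9 \cdot 15 + 10324 - 31 \cdot 2 \cdot 9 \cdot 15 \left(- \frac{1}{178}\right)} = \frac{1}{1798 + 270 + 10324 - 8370 \left(- \frac{1}{178}\right)} = \frac{1}{1798 + 270 + 10324 + \frac{4185}{89}} = \frac{1}{\frac{1107073}{89}} = \frac{89}{1107073}$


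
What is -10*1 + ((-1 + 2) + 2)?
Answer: -7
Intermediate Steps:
-10*1 + ((-1 + 2) + 2) = -10 + (1 + 2) = -10 + 3 = -7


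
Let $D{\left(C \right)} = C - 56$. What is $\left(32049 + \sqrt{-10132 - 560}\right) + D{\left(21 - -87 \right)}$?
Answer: $32101 + 18 i \sqrt{33} \approx 32101.0 + 103.4 i$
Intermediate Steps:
$D{\left(C \right)} = -56 + C$
$\left(32049 + \sqrt{-10132 - 560}\right) + D{\left(21 - -87 \right)} = \left(32049 + \sqrt{-10132 - 560}\right) + \left(-56 + \left(21 - -87\right)\right) = \left(32049 + \sqrt{-10692}\right) + \left(-56 + \left(21 + 87\right)\right) = \left(32049 + 18 i \sqrt{33}\right) + \left(-56 + 108\right) = \left(32049 + 18 i \sqrt{33}\right) + 52 = 32101 + 18 i \sqrt{33}$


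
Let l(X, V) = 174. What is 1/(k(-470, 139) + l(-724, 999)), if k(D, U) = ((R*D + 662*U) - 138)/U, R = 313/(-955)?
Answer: 26549/22198028 ≈ 0.0011960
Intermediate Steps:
R = -313/955 (R = 313*(-1/955) = -313/955 ≈ -0.32775)
k(D, U) = (-138 + 662*U - 313*D/955)/U (k(D, U) = ((-313*D/955 + 662*U) - 138)/U = ((662*U - 313*D/955) - 138)/U = (-138 + 662*U - 313*D/955)/U)
1/(k(-470, 139) + l(-724, 999)) = 1/((1/955)*(-131790 - 313*(-470) + 632210*139)/139 + 174) = 1/((1/955)*(1/139)*(-131790 + 147110 + 87877190) + 174) = 1/((1/955)*(1/139)*87892510 + 174) = 1/(17578502/26549 + 174) = 1/(22198028/26549) = 26549/22198028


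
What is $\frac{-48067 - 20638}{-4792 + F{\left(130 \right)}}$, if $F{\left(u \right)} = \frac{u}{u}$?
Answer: $\frac{68705}{4791} \approx 14.34$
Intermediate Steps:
$F{\left(u \right)} = 1$
$\frac{-48067 - 20638}{-4792 + F{\left(130 \right)}} = \frac{-48067 - 20638}{-4792 + 1} = - \frac{68705}{-4791} = \left(-68705\right) \left(- \frac{1}{4791}\right) = \frac{68705}{4791}$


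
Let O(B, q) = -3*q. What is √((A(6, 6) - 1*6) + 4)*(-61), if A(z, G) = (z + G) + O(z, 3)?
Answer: -61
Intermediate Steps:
A(z, G) = -9 + G + z (A(z, G) = (z + G) - 3*3 = (G + z) - 9 = -9 + G + z)
√((A(6, 6) - 1*6) + 4)*(-61) = √(((-9 + 6 + 6) - 1*6) + 4)*(-61) = √((3 - 6) + 4)*(-61) = √(-3 + 4)*(-61) = √1*(-61) = 1*(-61) = -61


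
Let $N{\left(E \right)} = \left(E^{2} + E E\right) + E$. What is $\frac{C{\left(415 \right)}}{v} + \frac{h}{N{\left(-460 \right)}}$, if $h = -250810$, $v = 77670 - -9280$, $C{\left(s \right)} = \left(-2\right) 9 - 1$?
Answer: $- \frac{545399039}{918931075} \approx -0.59351$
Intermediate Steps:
$C{\left(s \right)} = -19$ ($C{\left(s \right)} = -18 - 1 = -19$)
$v = 86950$ ($v = 77670 + 9280 = 86950$)
$N{\left(E \right)} = E + 2 E^{2}$ ($N{\left(E \right)} = \left(E^{2} + E^{2}\right) + E = 2 E^{2} + E = E + 2 E^{2}$)
$\frac{C{\left(415 \right)}}{v} + \frac{h}{N{\left(-460 \right)}} = - \frac{19}{86950} - \frac{250810}{\left(-460\right) \left(1 + 2 \left(-460\right)\right)} = \left(-19\right) \frac{1}{86950} - \frac{250810}{\left(-460\right) \left(1 - 920\right)} = - \frac{19}{86950} - \frac{250810}{\left(-460\right) \left(-919\right)} = - \frac{19}{86950} - \frac{250810}{422740} = - \frac{19}{86950} - \frac{25081}{42274} = - \frac{545399039}{918931075}$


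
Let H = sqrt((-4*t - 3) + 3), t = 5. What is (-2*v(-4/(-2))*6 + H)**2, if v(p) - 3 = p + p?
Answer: 7036 - 336*I*sqrt(5) ≈ 7036.0 - 751.32*I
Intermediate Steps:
v(p) = 3 + 2*p (v(p) = 3 + (p + p) = 3 + 2*p)
H = 2*I*sqrt(5) (H = sqrt((-4*5 - 3) + 3) = sqrt((-20 - 3) + 3) = sqrt(-23 + 3) = sqrt(-20) = 2*I*sqrt(5) ≈ 4.4721*I)
(-2*v(-4/(-2))*6 + H)**2 = (-2*(3 + 2*(-4/(-2)))*6 + 2*I*sqrt(5))**2 = (-2*(3 + 2*(-4*(-1/2)))*6 + 2*I*sqrt(5))**2 = (-2*(3 + 2*2)*6 + 2*I*sqrt(5))**2 = (-2*(3 + 4)*6 + 2*I*sqrt(5))**2 = (-2*7*6 + 2*I*sqrt(5))**2 = (-14*6 + 2*I*sqrt(5))**2 = (-84 + 2*I*sqrt(5))**2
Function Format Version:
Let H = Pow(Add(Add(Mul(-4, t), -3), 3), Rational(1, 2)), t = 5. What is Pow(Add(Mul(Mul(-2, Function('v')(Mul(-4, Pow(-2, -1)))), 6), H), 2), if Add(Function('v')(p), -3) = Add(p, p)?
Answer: Add(7036, Mul(-336, I, Pow(5, Rational(1, 2)))) ≈ Add(7036.0, Mul(-751.32, I))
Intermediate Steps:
Function('v')(p) = Add(3, Mul(2, p)) (Function('v')(p) = Add(3, Add(p, p)) = Add(3, Mul(2, p)))
H = Mul(2, I, Pow(5, Rational(1, 2))) (H = Pow(Add(Add(Mul(-4, 5), -3), 3), Rational(1, 2)) = Pow(Add(Add(-20, -3), 3), Rational(1, 2)) = Pow(Add(-23, 3), Rational(1, 2)) = Pow(-20, Rational(1, 2)) = Mul(2, I, Pow(5, Rational(1, 2))) ≈ Mul(4.4721, I))
Pow(Add(Mul(Mul(-2, Function('v')(Mul(-4, Pow(-2, -1)))), 6), H), 2) = Pow(Add(Mul(Mul(-2, Add(3, Mul(2, Mul(-4, Pow(-2, -1))))), 6), Mul(2, I, Pow(5, Rational(1, 2)))), 2) = Pow(Add(Mul(Mul(-2, Add(3, Mul(2, Mul(-4, Rational(-1, 2))))), 6), Mul(2, I, Pow(5, Rational(1, 2)))), 2) = Pow(Add(Mul(Mul(-2, Add(3, Mul(2, 2))), 6), Mul(2, I, Pow(5, Rational(1, 2)))), 2) = Pow(Add(Mul(Mul(-2, Add(3, 4)), 6), Mul(2, I, Pow(5, Rational(1, 2)))), 2) = Pow(Add(Mul(Mul(-2, 7), 6), Mul(2, I, Pow(5, Rational(1, 2)))), 2) = Pow(Add(Mul(-14, 6), Mul(2, I, Pow(5, Rational(1, 2)))), 2) = Pow(Add(-84, Mul(2, I, Pow(5, Rational(1, 2)))), 2)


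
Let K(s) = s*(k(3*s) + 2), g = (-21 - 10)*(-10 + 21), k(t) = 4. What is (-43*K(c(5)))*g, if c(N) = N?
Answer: 439890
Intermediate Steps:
g = -341 (g = -31*11 = -341)
K(s) = 6*s (K(s) = s*(4 + 2) = s*6 = 6*s)
(-43*K(c(5)))*g = -258*5*(-341) = -43*30*(-341) = -1290*(-341) = 439890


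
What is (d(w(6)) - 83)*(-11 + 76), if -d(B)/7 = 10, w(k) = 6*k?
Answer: -9945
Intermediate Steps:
d(B) = -70 (d(B) = -7*10 = -70)
(d(w(6)) - 83)*(-11 + 76) = (-70 - 83)*(-11 + 76) = -153*65 = -9945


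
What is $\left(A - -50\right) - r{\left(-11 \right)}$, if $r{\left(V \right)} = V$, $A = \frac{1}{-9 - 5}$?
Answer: $\frac{853}{14} \approx 60.929$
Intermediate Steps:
$A = - \frac{1}{14}$ ($A = \frac{1}{-14} = - \frac{1}{14} \approx -0.071429$)
$\left(A - -50\right) - r{\left(-11 \right)} = \left(- \frac{1}{14} - -50\right) - -11 = \left(- \frac{1}{14} + 50\right) + 11 = \frac{699}{14} + 11 = \frac{853}{14}$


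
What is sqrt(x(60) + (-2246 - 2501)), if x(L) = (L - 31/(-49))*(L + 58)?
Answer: 55*sqrt(39)/7 ≈ 49.068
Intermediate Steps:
x(L) = (58 + L)*(31/49 + L) (x(L) = (L - 31*(-1/49))*(58 + L) = (L + 31/49)*(58 + L) = (31/49 + L)*(58 + L) = (58 + L)*(31/49 + L))
sqrt(x(60) + (-2246 - 2501)) = sqrt((1798/49 + 60**2 + (2873/49)*60) + (-2246 - 2501)) = sqrt((1798/49 + 3600 + 172380/49) - 4747) = sqrt(350578/49 - 4747) = sqrt(117975/49) = 55*sqrt(39)/7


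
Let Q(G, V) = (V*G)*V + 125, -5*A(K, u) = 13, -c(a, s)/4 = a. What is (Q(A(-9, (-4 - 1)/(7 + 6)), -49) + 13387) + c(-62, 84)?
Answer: 37587/5 ≈ 7517.4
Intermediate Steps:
c(a, s) = -4*a
A(K, u) = -13/5 (A(K, u) = -1/5*13 = -13/5)
Q(G, V) = 125 + G*V**2 (Q(G, V) = (G*V)*V + 125 = G*V**2 + 125 = 125 + G*V**2)
(Q(A(-9, (-4 - 1)/(7 + 6)), -49) + 13387) + c(-62, 84) = ((125 - 13/5*(-49)**2) + 13387) - 4*(-62) = ((125 - 13/5*2401) + 13387) + 248 = ((125 - 31213/5) + 13387) + 248 = (-30588/5 + 13387) + 248 = 36347/5 + 248 = 37587/5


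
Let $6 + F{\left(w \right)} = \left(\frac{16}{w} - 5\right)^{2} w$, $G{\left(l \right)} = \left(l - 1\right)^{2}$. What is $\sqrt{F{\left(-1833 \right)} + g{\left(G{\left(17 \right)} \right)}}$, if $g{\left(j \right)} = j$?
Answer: $\frac{i \sqrt{153664992663}}{1833} \approx 213.86 i$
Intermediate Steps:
$G{\left(l \right)} = \left(-1 + l\right)^{2}$
$F{\left(w \right)} = -6 + w \left(-5 + \frac{16}{w}\right)^{2}$ ($F{\left(w \right)} = -6 + \left(\frac{16}{w} - 5\right)^{2} w = -6 + \left(-5 + \frac{16}{w}\right)^{2} w = -6 + w \left(-5 + \frac{16}{w}\right)^{2}$)
$\sqrt{F{\left(-1833 \right)} + g{\left(G{\left(17 \right)} \right)}} = \sqrt{\left(-6 + \frac{\left(-16 + 5 \left(-1833\right)\right)^{2}}{-1833}\right) + \left(-1 + 17\right)^{2}} = \sqrt{\left(-6 - \frac{\left(-16 - 9165\right)^{2}}{1833}\right) + 16^{2}} = \sqrt{\left(-6 - \frac{\left(-9181\right)^{2}}{1833}\right) + 256} = \sqrt{\left(-6 - \frac{84290761}{1833}\right) + 256} = \sqrt{- \frac{84301759}{1833} + 256} = \sqrt{- \frac{83832511}{1833}} = \frac{i \sqrt{153664992663}}{1833}$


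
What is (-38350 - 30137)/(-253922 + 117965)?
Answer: 22829/45319 ≈ 0.50374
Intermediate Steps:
(-38350 - 30137)/(-253922 + 117965) = -68487/(-135957) = -68487*(-1/135957) = 22829/45319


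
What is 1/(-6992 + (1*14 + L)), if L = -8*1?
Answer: -1/6986 ≈ -0.00014314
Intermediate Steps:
L = -8
1/(-6992 + (1*14 + L)) = 1/(-6992 + (1*14 - 8)) = 1/(-6992 + (14 - 8)) = 1/(-6992 + 6) = 1/(-6986) = -1/6986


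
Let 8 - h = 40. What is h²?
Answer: 1024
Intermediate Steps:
h = -32 (h = 8 - 1*40 = 8 - 40 = -32)
h² = (-32)² = 1024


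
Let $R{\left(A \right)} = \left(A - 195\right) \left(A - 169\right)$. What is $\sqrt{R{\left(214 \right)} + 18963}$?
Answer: $3 \sqrt{2202} \approx 140.78$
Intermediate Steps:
$R{\left(A \right)} = \left(-195 + A\right) \left(-169 + A\right)$
$\sqrt{R{\left(214 \right)} + 18963} = \sqrt{\left(32955 + 214^{2} - 77896\right) + 18963} = \sqrt{\left(32955 + 45796 - 77896\right) + 18963} = \sqrt{855 + 18963} = \sqrt{19818} = 3 \sqrt{2202}$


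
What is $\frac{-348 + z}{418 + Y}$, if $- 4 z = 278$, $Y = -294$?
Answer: $- \frac{835}{248} \approx -3.3669$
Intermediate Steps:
$z = - \frac{139}{2}$ ($z = \left(- \frac{1}{4}\right) 278 = - \frac{139}{2} \approx -69.5$)
$\frac{-348 + z}{418 + Y} = \frac{-348 - \frac{139}{2}}{418 - 294} = - \frac{835}{2 \cdot 124} = \left(- \frac{835}{2}\right) \frac{1}{124} = - \frac{835}{248}$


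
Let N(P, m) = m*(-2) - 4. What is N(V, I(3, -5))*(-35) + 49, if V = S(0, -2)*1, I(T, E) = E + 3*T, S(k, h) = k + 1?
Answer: 469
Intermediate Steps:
S(k, h) = 1 + k
V = 1 (V = (1 + 0)*1 = 1*1 = 1)
N(P, m) = -4 - 2*m (N(P, m) = -2*m - 4 = -4 - 2*m)
N(V, I(3, -5))*(-35) + 49 = (-4 - 2*(-5 + 3*3))*(-35) + 49 = (-4 - 2*(-5 + 9))*(-35) + 49 = (-4 - 2*4)*(-35) + 49 = (-4 - 8)*(-35) + 49 = -12*(-35) + 49 = 420 + 49 = 469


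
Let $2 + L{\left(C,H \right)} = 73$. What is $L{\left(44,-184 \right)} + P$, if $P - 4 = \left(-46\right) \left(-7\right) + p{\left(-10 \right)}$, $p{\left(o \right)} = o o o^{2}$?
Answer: $10397$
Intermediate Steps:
$L{\left(C,H \right)} = 71$ ($L{\left(C,H \right)} = -2 + 73 = 71$)
$p{\left(o \right)} = o^{4}$ ($p{\left(o \right)} = o^{2} o^{2} = o^{4}$)
$P = 10326$ ($P = 4 + \left(\left(-46\right) \left(-7\right) + \left(-10\right)^{4}\right) = 4 + \left(322 + 10000\right) = 4 + 10322 = 10326$)
$L{\left(44,-184 \right)} + P = 71 + 10326 = 10397$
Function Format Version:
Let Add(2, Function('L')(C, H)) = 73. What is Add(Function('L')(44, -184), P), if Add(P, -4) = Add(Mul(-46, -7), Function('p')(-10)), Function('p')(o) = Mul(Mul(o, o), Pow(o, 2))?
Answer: 10397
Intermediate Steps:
Function('L')(C, H) = 71 (Function('L')(C, H) = Add(-2, 73) = 71)
Function('p')(o) = Pow(o, 4) (Function('p')(o) = Mul(Pow(o, 2), Pow(o, 2)) = Pow(o, 4))
P = 10326 (P = Add(4, Add(Mul(-46, -7), Pow(-10, 4))) = Add(4, Add(322, 10000)) = Add(4, 10322) = 10326)
Add(Function('L')(44, -184), P) = Add(71, 10326) = 10397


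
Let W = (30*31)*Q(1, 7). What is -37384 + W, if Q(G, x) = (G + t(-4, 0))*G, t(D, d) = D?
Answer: -40174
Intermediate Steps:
Q(G, x) = G*(-4 + G) (Q(G, x) = (G - 4)*G = (-4 + G)*G = G*(-4 + G))
W = -2790 (W = (30*31)*(1*(-4 + 1)) = 930*(1*(-3)) = 930*(-3) = -2790)
-37384 + W = -37384 - 2790 = -40174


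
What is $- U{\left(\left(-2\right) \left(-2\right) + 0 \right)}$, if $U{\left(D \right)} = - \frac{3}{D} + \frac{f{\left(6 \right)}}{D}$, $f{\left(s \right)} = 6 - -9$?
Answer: $-3$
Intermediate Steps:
$f{\left(s \right)} = 15$ ($f{\left(s \right)} = 6 + 9 = 15$)
$U{\left(D \right)} = \frac{12}{D}$ ($U{\left(D \right)} = - \frac{3}{D} + \frac{15}{D} = \frac{12}{D}$)
$- U{\left(\left(-2\right) \left(-2\right) + 0 \right)} = - \frac{12}{\left(-2\right) \left(-2\right) + 0} = - \frac{12}{4 + 0} = - \frac{12}{4} = \left(-1\right) 3 = -3$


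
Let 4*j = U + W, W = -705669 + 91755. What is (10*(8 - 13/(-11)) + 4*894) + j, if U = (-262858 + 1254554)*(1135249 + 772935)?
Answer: 10407858124517/22 ≈ 4.7308e+11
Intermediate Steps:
U = 1892338440064 (U = 991696*1908184 = 1892338440064)
W = -613914
j = 946168913075/2 (j = (1892338440064 - 613914)/4 = (¼)*1892337826150 = 946168913075/2 ≈ 4.7308e+11)
(10*(8 - 13/(-11)) + 4*894) + j = (10*(8 - 13/(-11)) + 4*894) + 946168913075/2 = (10*(8 - 13*(-1/11)) + 3576) + 946168913075/2 = (10*(8 + 13/11) + 3576) + 946168913075/2 = (10*(101/11) + 3576) + 946168913075/2 = (1010/11 + 3576) + 946168913075/2 = 40346/11 + 946168913075/2 = 10407858124517/22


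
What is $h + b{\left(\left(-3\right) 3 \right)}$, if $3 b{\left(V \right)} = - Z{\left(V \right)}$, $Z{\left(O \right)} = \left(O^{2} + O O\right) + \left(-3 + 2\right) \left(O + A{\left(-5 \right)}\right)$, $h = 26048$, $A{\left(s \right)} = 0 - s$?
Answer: $\frac{77978}{3} \approx 25993.0$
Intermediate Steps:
$A{\left(s \right)} = - s$
$Z{\left(O \right)} = -5 - O + 2 O^{2}$ ($Z{\left(O \right)} = \left(O^{2} + O O\right) + \left(-3 + 2\right) \left(O - -5\right) = \left(O^{2} + O^{2}\right) - \left(O + 5\right) = 2 O^{2} - \left(5 + O\right) = -5 - O + 2 O^{2}$)
$b{\left(V \right)} = \frac{5}{3} - \frac{2 V^{2}}{3} + \frac{V}{3}$ ($b{\left(V \right)} = \frac{\left(-1\right) \left(-5 - V + 2 V^{2}\right)}{3} = \frac{5 + V - 2 V^{2}}{3} = \frac{5}{3} - \frac{2 V^{2}}{3} + \frac{V}{3}$)
$h + b{\left(\left(-3\right) 3 \right)} = 26048 + \left(\frac{5}{3} - \frac{2 \left(\left(-3\right) 3\right)^{2}}{3} + \frac{\left(-3\right) 3}{3}\right) = 26048 + \left(\frac{5}{3} - \frac{2 \left(-9\right)^{2}}{3} + \frac{1}{3} \left(-9\right)\right) = 26048 - \frac{166}{3} = \frac{77978}{3}$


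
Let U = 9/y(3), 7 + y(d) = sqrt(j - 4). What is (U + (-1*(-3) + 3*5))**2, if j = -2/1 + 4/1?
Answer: 81*(52*sqrt(2) + 161*I)/(14*sqrt(2) + 47*I) ≈ 280.99 - 8.3678*I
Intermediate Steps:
j = 2 (j = -2*1 + 4*1 = -2 + 4 = 2)
y(d) = -7 + I*sqrt(2) (y(d) = -7 + sqrt(2 - 4) = -7 + sqrt(-2) = -7 + I*sqrt(2))
U = 9/(-7 + I*sqrt(2)) ≈ -1.2353 - 0.24957*I
(U + (-1*(-3) + 3*5))**2 = ((-21/17 - 3*I*sqrt(2)/17) + (-1*(-3) + 3*5))**2 = ((-21/17 - 3*I*sqrt(2)/17) + (3 + 15))**2 = ((-21/17 - 3*I*sqrt(2)/17) + 18)**2 = (285/17 - 3*I*sqrt(2)/17)**2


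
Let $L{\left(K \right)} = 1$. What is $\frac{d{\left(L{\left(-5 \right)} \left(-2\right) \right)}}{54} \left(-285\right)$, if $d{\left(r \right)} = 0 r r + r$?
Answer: $\frac{95}{9} \approx 10.556$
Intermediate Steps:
$d{\left(r \right)} = r$ ($d{\left(r \right)} = 0 r + r = 0 + r = r$)
$\frac{d{\left(L{\left(-5 \right)} \left(-2\right) \right)}}{54} \left(-285\right) = \frac{1 \left(-2\right)}{54} \left(-285\right) = \left(-2\right) \frac{1}{54} \left(-285\right) = \left(- \frac{1}{27}\right) \left(-285\right) = \frac{95}{9}$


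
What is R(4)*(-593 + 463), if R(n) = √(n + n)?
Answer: -260*√2 ≈ -367.70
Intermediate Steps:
R(n) = √2*√n (R(n) = √(2*n) = √2*√n)
R(4)*(-593 + 463) = (√2*√4)*(-593 + 463) = (√2*2)*(-130) = (2*√2)*(-130) = -260*√2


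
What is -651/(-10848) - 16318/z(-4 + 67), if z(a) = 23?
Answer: -59000897/83168 ≈ -709.42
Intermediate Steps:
-651/(-10848) - 16318/z(-4 + 67) = -651/(-10848) - 16318/23 = -651*(-1/10848) - 16318*1/23 = 217/3616 - 16318/23 = -59000897/83168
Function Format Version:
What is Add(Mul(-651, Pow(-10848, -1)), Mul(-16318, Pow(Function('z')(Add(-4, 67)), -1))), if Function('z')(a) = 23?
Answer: Rational(-59000897, 83168) ≈ -709.42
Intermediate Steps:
Add(Mul(-651, Pow(-10848, -1)), Mul(-16318, Pow(Function('z')(Add(-4, 67)), -1))) = Add(Mul(-651, Pow(-10848, -1)), Mul(-16318, Pow(23, -1))) = Add(Mul(-651, Rational(-1, 10848)), Mul(-16318, Rational(1, 23))) = Add(Rational(217, 3616), Rational(-16318, 23)) = Rational(-59000897, 83168)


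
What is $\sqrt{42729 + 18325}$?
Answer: $7 \sqrt{1246} \approx 247.09$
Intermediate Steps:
$\sqrt{42729 + 18325} = \sqrt{61054} = 7 \sqrt{1246}$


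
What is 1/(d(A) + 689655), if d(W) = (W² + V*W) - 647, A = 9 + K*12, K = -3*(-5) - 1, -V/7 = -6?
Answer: 1/727771 ≈ 1.3741e-6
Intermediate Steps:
V = 42 (V = -7*(-6) = 42)
K = 14 (K = 15 - 1 = 14)
A = 177 (A = 9 + 14*12 = 9 + 168 = 177)
d(W) = -647 + W² + 42*W (d(W) = (W² + 42*W) - 647 = -647 + W² + 42*W)
1/(d(A) + 689655) = 1/((-647 + 177² + 42*177) + 689655) = 1/((-647 + 31329 + 7434) + 689655) = 1/(38116 + 689655) = 1/727771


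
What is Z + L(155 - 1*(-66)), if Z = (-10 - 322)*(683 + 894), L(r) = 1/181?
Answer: -94765083/181 ≈ -5.2356e+5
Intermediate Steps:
L(r) = 1/181
Z = -523564 (Z = -332*1577 = -523564)
Z + L(155 - 1*(-66)) = -523564 + 1/181 = -94765083/181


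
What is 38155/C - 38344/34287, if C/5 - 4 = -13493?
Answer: -778866313/462497343 ≈ -1.6840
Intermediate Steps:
C = -67445 (C = 20 + 5*(-13493) = 20 - 67465 = -67445)
38155/C - 38344/34287 = 38155/(-67445) - 38344/34287 = 38155*(-1/67445) - 38344*1/34287 = -7631/13489 - 38344/34287 = -778866313/462497343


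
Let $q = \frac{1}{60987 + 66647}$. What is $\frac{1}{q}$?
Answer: $127634$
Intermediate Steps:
$q = \frac{1}{127634} \approx 7.8349 \cdot 10^{-6}$
$\frac{1}{q} = \frac{1}{\frac{1}{127634}} = 127634$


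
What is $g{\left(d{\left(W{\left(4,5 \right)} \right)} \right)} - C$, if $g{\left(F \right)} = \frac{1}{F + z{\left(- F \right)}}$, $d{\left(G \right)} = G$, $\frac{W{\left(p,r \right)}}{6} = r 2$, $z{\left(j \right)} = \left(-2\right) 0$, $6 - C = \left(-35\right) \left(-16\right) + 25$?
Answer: $\frac{34741}{60} \approx 579.02$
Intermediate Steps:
$C = -579$ ($C = 6 - \left(\left(-35\right) \left(-16\right) + 25\right) = 6 - \left(560 + 25\right) = 6 - 585 = -579$)
$z{\left(j \right)} = 0$
$W{\left(p,r \right)} = 12 r$ ($W{\left(p,r \right)} = 6 r 2 = 6 \cdot 2 r = 12 r$)
$g{\left(F \right)} = \frac{1}{F}$ ($g{\left(F \right)} = \frac{1}{F + 0} = \frac{1}{F}$)
$g{\left(d{\left(W{\left(4,5 \right)} \right)} \right)} - C = \frac{1}{12 \cdot 5} - -579 = \frac{1}{60} + 579 = \frac{34741}{60}$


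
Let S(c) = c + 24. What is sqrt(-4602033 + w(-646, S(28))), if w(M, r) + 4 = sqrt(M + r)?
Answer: sqrt(-4602037 + 3*I*sqrt(66)) ≈ 0.006 + 2145.2*I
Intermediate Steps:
S(c) = 24 + c
w(M, r) = -4 + sqrt(M + r)
sqrt(-4602033 + w(-646, S(28))) = sqrt(-4602033 + (-4 + sqrt(-646 + (24 + 28)))) = sqrt(-4602033 + (-4 + sqrt(-646 + 52))) = sqrt(-4602033 + (-4 + sqrt(-594))) = sqrt(-4602033 + (-4 + 3*I*sqrt(66))) = sqrt(-4602037 + 3*I*sqrt(66))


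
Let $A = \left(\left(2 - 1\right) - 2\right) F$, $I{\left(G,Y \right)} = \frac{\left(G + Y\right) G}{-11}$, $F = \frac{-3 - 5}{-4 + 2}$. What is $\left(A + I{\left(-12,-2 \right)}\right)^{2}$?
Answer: $\frac{44944}{121} \approx 371.44$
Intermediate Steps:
$F = 4$ ($F = - \frac{8}{-2} = \left(-8\right) \left(- \frac{1}{2}\right) = 4$)
$I{\left(G,Y \right)} = - \frac{G \left(G + Y\right)}{11}$ ($I{\left(G,Y \right)} = G \left(G + Y\right) \left(- \frac{1}{11}\right) = - \frac{G \left(G + Y\right)}{11}$)
$A = -4$ ($A = \left(\left(2 - 1\right) - 2\right) 4 = \left(1 - 2\right) 4 = \left(-1\right) 4 = -4$)
$\left(A + I{\left(-12,-2 \right)}\right)^{2} = \left(-4 - - \frac{12 \left(-12 - 2\right)}{11}\right)^{2} = \left(-4 - \left(- \frac{12}{11}\right) \left(-14\right)\right)^{2} = \left(-4 - \frac{168}{11}\right)^{2} = \left(- \frac{212}{11}\right)^{2} = \frac{44944}{121}$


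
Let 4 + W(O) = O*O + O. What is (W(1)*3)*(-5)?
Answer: 30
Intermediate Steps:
W(O) = -4 + O + O² (W(O) = -4 + (O*O + O) = -4 + (O² + O) = -4 + (O + O²) = -4 + O + O²)
(W(1)*3)*(-5) = ((-4 + 1 + 1²)*3)*(-5) = ((-4 + 1 + 1)*3)*(-5) = -2*3*(-5) = -6*(-5) = 30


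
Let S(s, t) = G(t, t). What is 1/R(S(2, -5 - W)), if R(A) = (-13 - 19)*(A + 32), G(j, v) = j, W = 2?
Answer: -1/800 ≈ -0.0012500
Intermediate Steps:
S(s, t) = t
R(A) = -1024 - 32*A (R(A) = -32*(32 + A) = -1024 - 32*A)
1/R(S(2, -5 - W)) = 1/(-1024 - 32*(-5 - 1*2)) = 1/(-1024 - 32*(-5 - 2)) = 1/(-1024 - 32*(-7)) = 1/(-1024 + 224) = 1/(-800) = -1/800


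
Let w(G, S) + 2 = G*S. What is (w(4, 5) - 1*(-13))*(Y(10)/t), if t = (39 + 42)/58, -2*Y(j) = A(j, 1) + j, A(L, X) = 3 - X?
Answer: -3596/27 ≈ -133.19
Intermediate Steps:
w(G, S) = -2 + G*S
Y(j) = -1 - j/2 (Y(j) = -((3 - 1*1) + j)/2 = -((3 - 1) + j)/2 = -(2 + j)/2 = -1 - j/2)
t = 81/58 (t = 81*(1/58) = 81/58 ≈ 1.3966)
(w(4, 5) - 1*(-13))*(Y(10)/t) = ((-2 + 4*5) - 1*(-13))*((-1 - ½*10)/(81/58)) = ((-2 + 20) + 13)*((-1 - 5)*(58/81)) = (18 + 13)*(-6*58/81) = 31*(-116/27) = -3596/27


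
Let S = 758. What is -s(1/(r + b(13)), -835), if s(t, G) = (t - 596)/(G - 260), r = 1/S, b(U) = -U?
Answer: -5873146/10789035 ≈ -0.54436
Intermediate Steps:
r = 1/758 ≈ 0.0013193
s(t, G) = (-596 + t)/(-260 + G)
-s(1/(r + b(13)), -835) = -(-596 + 1/(1/758 - 1*13))/(-260 - 835) = -(-596 + 1/(1/758 - 13))/(-1095) = -(-1)*(-596 + 1/(-9853/758))/1095 = -(-1)*(-596 - 758/9853)/1095 = -(-1)*(-5873146)/(1095*9853) = -1*5873146/10789035 = -5873146/10789035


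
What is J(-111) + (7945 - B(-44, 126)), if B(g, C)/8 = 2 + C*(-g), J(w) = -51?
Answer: -36474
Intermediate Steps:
B(g, C) = 16 - 8*C*g (B(g, C) = 8*(2 + C*(-g)) = 8*(2 - C*g) = 16 - 8*C*g)
J(-111) + (7945 - B(-44, 126)) = -51 + (7945 - (16 - 8*126*(-44))) = -51 + (7945 - (16 + 44352)) = -51 + (7945 - 1*44368) = -51 + (7945 - 44368) = -51 - 36423 = -36474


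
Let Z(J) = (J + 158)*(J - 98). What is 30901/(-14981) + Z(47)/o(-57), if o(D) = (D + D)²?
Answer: -186071917/64897692 ≈ -2.8672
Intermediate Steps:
o(D) = 4*D² (o(D) = (2*D)² = 4*D²)
Z(J) = (-98 + J)*(158 + J) (Z(J) = (158 + J)*(-98 + J) = (-98 + J)*(158 + J))
30901/(-14981) + Z(47)/o(-57) = 30901/(-14981) + (-15484 + 47² + 60*47)/((4*(-57)²)) = 30901*(-1/14981) + (-15484 + 2209 + 2820)/((4*3249)) = -30901/14981 - 10455/12996 = -30901/14981 - 10455*1/12996 = -30901/14981 - 3485/4332 = -186071917/64897692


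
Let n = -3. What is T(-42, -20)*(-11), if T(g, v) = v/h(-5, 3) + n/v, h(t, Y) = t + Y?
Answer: -2233/20 ≈ -111.65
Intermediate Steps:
h(t, Y) = Y + t
T(g, v) = -3/v - v/2 (T(g, v) = v/(3 - 5) - 3/v = v/(-2) - 3/v = v*(-½) - 3/v = -v/2 - 3/v = -3/v - v/2)
T(-42, -20)*(-11) = (-3/(-20) - ½*(-20))*(-11) = (-3*(-1/20) + 10)*(-11) = (3/20 + 10)*(-11) = (203/20)*(-11) = -2233/20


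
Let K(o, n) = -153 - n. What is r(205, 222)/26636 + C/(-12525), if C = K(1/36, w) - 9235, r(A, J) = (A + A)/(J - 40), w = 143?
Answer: 7701509927/10119682300 ≈ 0.76104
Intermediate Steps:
r(A, J) = 2*A/(-40 + J) (r(A, J) = (2*A)/(-40 + J) = 2*A/(-40 + J))
C = -9531 (C = (-153 - 1*143) - 9235 = (-153 - 143) - 9235 = -296 - 9235 = -9531)
r(205, 222)/26636 + C/(-12525) = (2*205/(-40 + 222))/26636 - 9531/(-12525) = (2*205/182)*(1/26636) - 9531*(-1/12525) = (2*205*(1/182))*(1/26636) + 3177/4175 = (205/91)*(1/26636) + 3177/4175 = 205/2423876 + 3177/4175 = 7701509927/10119682300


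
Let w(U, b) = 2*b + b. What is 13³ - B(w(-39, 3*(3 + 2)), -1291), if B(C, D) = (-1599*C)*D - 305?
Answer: -92891403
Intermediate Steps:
w(U, b) = 3*b
B(C, D) = -305 - 1599*C*D (B(C, D) = -1599*C*D - 305 = -305 - 1599*C*D)
13³ - B(w(-39, 3*(3 + 2)), -1291) = 13³ - (-305 - 1599*3*(3*(3 + 2))*(-1291)) = 2197 - (-305 - 1599*3*(3*5)*(-1291)) = 2197 - (-305 - 1599*3*15*(-1291)) = 2197 - (-305 - 1599*45*(-1291)) = 2197 - (-305 + 92893905) = 2197 - 1*92893600 = 2197 - 92893600 = -92891403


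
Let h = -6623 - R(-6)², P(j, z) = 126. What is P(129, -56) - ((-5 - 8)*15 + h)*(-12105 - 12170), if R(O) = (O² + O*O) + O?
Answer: -271248724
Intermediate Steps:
R(O) = O + 2*O² (R(O) = (O² + O²) + O = 2*O² + O = O + 2*O²)
h = -10979 (h = -6623 - (-6*(1 + 2*(-6)))² = -6623 - (-6*(1 - 12))² = -6623 - (-6*(-11))² = -6623 - 1*66² = -6623 - 1*4356 = -6623 - 4356 = -10979)
P(129, -56) - ((-5 - 8)*15 + h)*(-12105 - 12170) = 126 - ((-5 - 8)*15 - 10979)*(-12105 - 12170) = 126 - (-13*15 - 10979)*(-24275) = 126 - (-195 - 10979)*(-24275) = 126 - (-11174)*(-24275) = 126 - 1*271248850 = 126 - 271248850 = -271248724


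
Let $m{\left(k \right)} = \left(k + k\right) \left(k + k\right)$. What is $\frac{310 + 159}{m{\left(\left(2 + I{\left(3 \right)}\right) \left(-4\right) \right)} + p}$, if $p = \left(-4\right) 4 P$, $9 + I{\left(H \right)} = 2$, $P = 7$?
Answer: $\frac{469}{1488} \approx 0.31519$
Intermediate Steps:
$I{\left(H \right)} = -7$ ($I{\left(H \right)} = -9 + 2 = -7$)
$p = -112$ ($p = \left(-4\right) 4 \cdot 7 = \left(-16\right) 7 = -112$)
$m{\left(k \right)} = 4 k^{2}$ ($m{\left(k \right)} = 2 k 2 k = 4 k^{2}$)
$\frac{310 + 159}{m{\left(\left(2 + I{\left(3 \right)}\right) \left(-4\right) \right)} + p} = \frac{310 + 159}{4 \left(\left(2 - 7\right) \left(-4\right)\right)^{2} - 112} = \frac{469}{4 \left(\left(-5\right) \left(-4\right)\right)^{2} - 112} = \frac{469}{4 \cdot 20^{2} - 112} = \frac{469}{4 \cdot 400 - 112} = \frac{469}{1600 - 112} = \frac{469}{1488}$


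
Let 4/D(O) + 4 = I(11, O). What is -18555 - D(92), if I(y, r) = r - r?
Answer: -18554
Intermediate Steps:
I(y, r) = 0
D(O) = -1 (D(O) = 4/(-4 + 0) = 4/(-4) = 4*(-1/4) = -1)
-18555 - D(92) = -18555 - 1*(-1) = -18555 + 1 = -18554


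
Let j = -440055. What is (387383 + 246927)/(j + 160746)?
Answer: -634310/279309 ≈ -2.2710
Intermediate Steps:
(387383 + 246927)/(j + 160746) = (387383 + 246927)/(-440055 + 160746) = 634310/(-279309) = 634310*(-1/279309) = -634310/279309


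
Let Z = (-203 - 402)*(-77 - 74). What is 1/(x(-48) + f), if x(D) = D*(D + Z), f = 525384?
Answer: -1/3857352 ≈ -2.5925e-7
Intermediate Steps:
Z = 91355 (Z = -605*(-151) = 91355)
x(D) = D*(91355 + D) (x(D) = D*(D + 91355) = D*(91355 + D))
1/(x(-48) + f) = 1/(-48*(91355 - 48) + 525384) = 1/(-48*91307 + 525384) = 1/(-4382736 + 525384) = 1/(-3857352) = -1/3857352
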